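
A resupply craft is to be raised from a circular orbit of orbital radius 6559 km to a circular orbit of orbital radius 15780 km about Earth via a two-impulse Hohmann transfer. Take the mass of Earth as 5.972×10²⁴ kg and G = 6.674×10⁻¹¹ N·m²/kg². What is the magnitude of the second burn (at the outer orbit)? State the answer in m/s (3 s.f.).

Δv ≈ 1170 m/s

μ = GM = 6.674×10⁻¹¹ × 5.972×10²⁴ = 3.986×10¹⁴ m³/s².
r₁ = 6559 km = 6.559×10⁶ m.
r₂ = 15780 km = 1.578×10⁷ m.
Transfer ellipse a_t = (r₁ + r₂)/2 = 1.117×10⁷ m.
At r₁: circular v_c1 = √(μ/r₁) = 7795 m/s; transfer-perigee v_p = √[μ(2/r₁ − 1/a_t)] = 9266 m/s.
At r₂: circular v_c2 = √(μ/r₂) = 5026 m/s; transfer-apogee v_a = √[μ(2/r₂ − 1/a_t)] = 3851 m/s.
Δv₂ = v_c2 − v_a = 1174 m/s.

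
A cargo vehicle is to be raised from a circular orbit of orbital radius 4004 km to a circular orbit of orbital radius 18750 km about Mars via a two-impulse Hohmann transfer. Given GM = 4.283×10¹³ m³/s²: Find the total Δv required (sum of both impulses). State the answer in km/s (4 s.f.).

r₁ = 4004 km = 4.004×10⁶ m.
r₂ = 18750 km = 1.875×10⁷ m.
Transfer ellipse a_t = (r₁ + r₂)/2 = 1.138×10⁷ m.
At r₁: circular v_c1 = √(μ/r₁) = 3271 m/s; transfer-periapsis v_p = √[μ(2/r₁ − 1/a_t)] = 4199 m/s.
Δv₁ = v_p − v_c1 = 928.1 m/s.
At r₂: circular v_c2 = √(μ/r₂) = 1511 m/s; transfer-apoapsis v_a = √[μ(2/r₂ − 1/a_t)] = 896.6 m/s.
Δv₂ = v_c2 − v_a = 614.8 m/s.
Total Δv = Δv₁ + Δv₂ = 1543 m/s = 1.543 km/s.

Δv_total ≈ 1.543 km/s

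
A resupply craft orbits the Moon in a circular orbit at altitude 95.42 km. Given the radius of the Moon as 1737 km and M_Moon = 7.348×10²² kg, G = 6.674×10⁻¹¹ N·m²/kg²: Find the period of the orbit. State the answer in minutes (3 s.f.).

T ≈ 117 minutes

μ = GM = 6.674×10⁻¹¹ × 7.348×10²² = 4.904×10¹² m³/s².
r = 1737 + 95.42 = 1832.4 km = 1.8324×10⁶ m.
Kepler's third law: T = 2π√(r³/μ) = 2π√((1.832×10⁶)³ / 4.904×10¹²).
r³/μ = 1.255×10⁶ s², so T = 2π × 1.120×10³ = 7.038×10³ s.
Converting: 7.038×10³ s ÷ 60.00 = 117.3 minutes.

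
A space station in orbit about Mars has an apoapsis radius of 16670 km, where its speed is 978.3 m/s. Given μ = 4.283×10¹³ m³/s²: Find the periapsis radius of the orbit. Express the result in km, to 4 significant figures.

periapsis radius ≈ 3815 km

r_a = 1.667×10⁷ m.
Specific energy ε = v²/2 − μ/r = -2.091×10⁶ J/kg, so a = −μ/(2ε) = 1.024×10⁷ m.
The apsides satisfy r_p + r_a = 2a, so the periapsis radius is 2a − r_a = 3.815×10⁶ m = 3815.5 km.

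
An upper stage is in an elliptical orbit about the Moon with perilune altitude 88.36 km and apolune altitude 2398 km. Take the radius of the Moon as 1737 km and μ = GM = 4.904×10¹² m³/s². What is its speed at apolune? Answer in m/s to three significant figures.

v ≈ 852 m/s

r_p = 1737 + 88.36 = 1825.4 km = 1.8254×10⁶ m.
r_a = 1737 + 2398 = 4135.0 km = 4.1350×10⁶ m.
Semi-major axis a = (r_p + r_a)/2 = 2980.2 km = 2.980×10⁶ m.
Vis-viva: v² = μ(2/r − 1/a) = 4.904×10¹² × (4.837×10⁻⁷ − 3.356×10⁻⁷) = 7.264×10⁵ m²/s².
v = 852.3 m/s.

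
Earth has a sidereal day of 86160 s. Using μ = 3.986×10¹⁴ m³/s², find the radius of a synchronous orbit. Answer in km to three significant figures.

r_sync ≈ 42200 km

A synchronous orbit has period T, so by Kepler's third law a = (μT²/4π²)^(1/3).
μT²/4π² = 3.986×10¹⁴ × (8.616×10⁴)² / 39.48 = 7.495×10²² m³.
a = 4.216×10⁷ m = 42163 km.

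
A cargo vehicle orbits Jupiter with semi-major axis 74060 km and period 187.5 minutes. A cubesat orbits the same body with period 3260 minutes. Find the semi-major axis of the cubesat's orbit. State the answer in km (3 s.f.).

Kepler's third law: a³ ∝ T², so a₂ = a₁ (T₂/T₁)^(2/3).
T₂/T₁ = 17.39, (T₂/T₁)^(2/3) = 6.711.
a₂ = 74060 × 6.711 = 4.970×10⁵ km.

a₂ ≈ 4.97×10⁵ km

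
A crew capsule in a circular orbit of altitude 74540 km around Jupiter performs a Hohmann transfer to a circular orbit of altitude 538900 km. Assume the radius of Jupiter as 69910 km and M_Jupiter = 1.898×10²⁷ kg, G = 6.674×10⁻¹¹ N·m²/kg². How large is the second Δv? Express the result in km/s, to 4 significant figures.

Δv ≈ 5.491 km/s

μ = GM = 6.674×10⁻¹¹ × 1.898×10²⁷ = 1.267×10¹⁷ m³/s².
r₁ = 69910 + 74540 = 144450 km = 1.4445×10⁸ m.
r₂ = 69910 + 538900 = 608810 km = 6.0881×10⁸ m.
Transfer ellipse a_t = (r₁ + r₂)/2 = 3.766×10⁸ m.
At r₁: circular v_c1 = √(μ/r₁) = 29610 m/s; transfer-perijove v_p = √[μ(2/r₁ − 1/a_t)] = 37650 m/s.
At r₂: circular v_c2 = √(μ/r₂) = 14420 m/s; transfer-apojove v_a = √[μ(2/r₂ − 1/a_t)] = 8933 m/s.
Δv₂ = v_c2 − v_a = 5491 m/s.
= 5.491 km/s.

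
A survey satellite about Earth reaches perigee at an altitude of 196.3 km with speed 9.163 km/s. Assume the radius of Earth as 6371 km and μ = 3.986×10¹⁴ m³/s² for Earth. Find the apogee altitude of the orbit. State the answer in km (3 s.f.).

r_p = 6371 + 196.3 = 6567.3 km = 6.567×10⁶ m.
Specific energy ε = v²/2 − μ/r = -1.871×10⁷ J/kg, so a = −μ/(2ε) = 1.065×10⁷ m.
The apsides satisfy r_p + r_a = 2a, so the apogee radius is 2a − r_p = 1.473×10⁷ m = 14732 km.
Apogee altitude = 14732 − 6371 = 8360.8 km.

apogee altitude ≈ 8360 km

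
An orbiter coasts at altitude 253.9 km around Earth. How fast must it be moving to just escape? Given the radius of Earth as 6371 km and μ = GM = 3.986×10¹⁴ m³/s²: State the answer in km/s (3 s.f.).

r = 6371 + 253.9 = 6624.9 km = 6.6249×10⁶ m.
Escape speed v_esc = √(2μ/r) = √(2 × 3.986×10¹⁴ / 6.625×10⁶) = √(1.203×10⁸) = 10970 m/s.
= 10.97 km/s.

v_esc ≈ 11.0 km/s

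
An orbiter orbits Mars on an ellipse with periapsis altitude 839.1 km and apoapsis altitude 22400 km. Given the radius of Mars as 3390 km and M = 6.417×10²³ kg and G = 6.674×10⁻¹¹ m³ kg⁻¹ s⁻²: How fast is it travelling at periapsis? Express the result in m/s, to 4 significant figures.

μ = GM = 6.674×10⁻¹¹ × 6.417×10²³ = 4.283×10¹³ m³/s².
r_p = 3390 + 839.1 = 4229.1 km = 4.2291×10⁶ m.
r_a = 3390 + 22400 = 25790 km = 2.5790×10⁷ m.
Semi-major axis a = (r_p + r_a)/2 = 15010 km = 1.501×10⁷ m.
Vis-viva: v² = μ(2/r − 1/a) = 4.283×10¹³ × (4.729×10⁻⁷ − 6.662×10⁻⁸) = 1.740×10⁷ m²/s².
v = 4171 m/s.

v ≈ 4171 m/s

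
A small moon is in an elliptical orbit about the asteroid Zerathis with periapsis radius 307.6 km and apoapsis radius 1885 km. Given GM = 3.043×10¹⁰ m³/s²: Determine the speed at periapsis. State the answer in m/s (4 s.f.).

v ≈ 412.4 m/s

Semi-major axis a = (r_p + r_a)/2 = 1096.3 km = 1.096×10⁶ m.
Vis-viva: v² = μ(2/r − 1/a) = 3.043×10¹⁰ × (6.502×10⁻⁶ − 9.122×10⁻⁷) = 1.701×10⁵ m²/s².
v = 412.4 m/s.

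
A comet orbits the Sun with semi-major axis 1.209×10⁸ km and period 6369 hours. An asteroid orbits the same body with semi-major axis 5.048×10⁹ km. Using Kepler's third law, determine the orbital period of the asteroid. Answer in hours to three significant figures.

Kepler's third law: T² ∝ a³, so T₂ = T₁ (a₂/a₁)^(3/2).
a₂/a₁ = 41.75, (a₂/a₁)^(3/2) = 269.8.
T₂ = 6369 × 269.8 = 1.718×10⁶ hours.

T₂ ≈ 1.72×10⁶ hours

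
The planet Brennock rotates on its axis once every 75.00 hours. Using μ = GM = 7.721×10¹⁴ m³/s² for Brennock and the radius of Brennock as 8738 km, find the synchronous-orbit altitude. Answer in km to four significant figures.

T = 75.00 hours = 2.700×10⁵ s.
A synchronous orbit has period T, so by Kepler's third law a = (μT²/4π²)^(1/3).
μT²/4π² = 7.721×10¹⁴ × (2.700×10⁵)² / 39.48 = 1.426×10²⁴ m³.
a = 1.126×10⁸ m = 1.1255×10⁵ km.
Altitude h = a − R = 1.1255×10⁵ − 8738 = 1.0381×10⁵ km.

h_sync ≈ 1.038×10⁵ km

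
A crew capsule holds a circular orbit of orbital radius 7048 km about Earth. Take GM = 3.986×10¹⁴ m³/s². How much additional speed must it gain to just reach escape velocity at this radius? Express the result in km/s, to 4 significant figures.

r = 7048 km = 7.048×10⁶ m.
Circular speed v_c = √(μ/r) = 7520 m/s.
Escape speed v_esc = √(2μ/r) = √2 × v_c = 10640 m/s.
Δv = v_esc − v_c = 3115 m/s = 3.115 km/s.

Δv ≈ 3.115 km/s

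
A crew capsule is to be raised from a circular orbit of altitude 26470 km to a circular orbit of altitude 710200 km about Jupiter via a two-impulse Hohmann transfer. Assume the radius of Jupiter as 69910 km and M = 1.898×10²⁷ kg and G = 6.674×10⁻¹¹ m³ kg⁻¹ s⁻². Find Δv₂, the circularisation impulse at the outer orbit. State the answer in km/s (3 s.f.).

Δv ≈ 6.77 km/s

μ = GM = 6.674×10⁻¹¹ × 1.898×10²⁷ = 1.267×10¹⁷ m³/s².
r₁ = 69910 + 26470 = 96380 km = 9.6380×10⁷ m.
r₂ = 69910 + 710200 = 780110 km = 7.8011×10⁸ m.
Transfer ellipse a_t = (r₁ + r₂)/2 = 4.382×10⁸ m.
At r₁: circular v_c1 = √(μ/r₁) = 36250 m/s; transfer-perijove v_p = √[μ(2/r₁ − 1/a_t)] = 48370 m/s.
At r₂: circular v_c2 = √(μ/r₂) = 12740 m/s; transfer-apojove v_a = √[μ(2/r₂ − 1/a_t)] = 5976 m/s.
Δv₂ = v_c2 − v_a = 6767 m/s.
= 6.767 km/s.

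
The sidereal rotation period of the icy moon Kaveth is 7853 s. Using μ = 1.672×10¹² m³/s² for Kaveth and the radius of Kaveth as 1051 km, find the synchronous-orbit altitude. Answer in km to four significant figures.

A synchronous orbit has period T, so by Kepler's third law a = (μT²/4π²)^(1/3).
μT²/4π² = 1.672×10¹² × (7.853×10³)² / 39.48 = 2.612×10¹⁸ m³.
a = 1.377×10⁶ m = 1377.2 km.
Altitude h = a − R = 1377.2 − 1051 = 326.15 km.

h_sync ≈ 326.2 km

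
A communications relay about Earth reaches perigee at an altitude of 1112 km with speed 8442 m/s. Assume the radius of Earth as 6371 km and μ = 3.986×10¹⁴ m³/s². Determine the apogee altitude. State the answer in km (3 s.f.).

r_p = 6371 + 1112 = 7483.0 km = 7.483×10⁶ m.
Specific energy ε = v²/2 − μ/r = -1.763×10⁷ J/kg, so a = −μ/(2ε) = 1.130×10⁷ m.
The apsides satisfy r_p + r_a = 2a, so the apogee radius is 2a − r_p = 1.512×10⁷ m = 15121 km.
Apogee altitude = 15121 − 6371 = 8750.4 km.

apogee altitude ≈ 8750 km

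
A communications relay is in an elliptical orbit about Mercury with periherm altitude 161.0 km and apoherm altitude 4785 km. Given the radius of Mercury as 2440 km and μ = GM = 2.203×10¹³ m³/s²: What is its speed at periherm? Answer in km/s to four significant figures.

r_p = 2440 + 161.0 = 2601.0 km = 2.6010×10⁶ m.
r_a = 2440 + 4785 = 7225.0 km = 7.2250×10⁶ m.
Semi-major axis a = (r_p + r_a)/2 = 4913.0 km = 4.913×10⁶ m.
Vis-viva: v² = μ(2/r − 1/a) = 2.203×10¹³ × (7.689×10⁻⁷ − 2.035×10⁻⁷) = 1.246×10⁷ m²/s².
v = 3529 m/s = 3.529 km/s.

v ≈ 3.529 km/s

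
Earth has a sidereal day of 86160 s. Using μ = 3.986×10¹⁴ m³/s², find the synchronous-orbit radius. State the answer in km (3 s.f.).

A synchronous orbit has period T, so by Kepler's third law a = (μT²/4π²)^(1/3).
μT²/4π² = 3.986×10¹⁴ × (8.616×10⁴)² / 39.48 = 7.495×10²² m³.
a = 4.216×10⁷ m = 42163 km.

r_sync ≈ 42200 km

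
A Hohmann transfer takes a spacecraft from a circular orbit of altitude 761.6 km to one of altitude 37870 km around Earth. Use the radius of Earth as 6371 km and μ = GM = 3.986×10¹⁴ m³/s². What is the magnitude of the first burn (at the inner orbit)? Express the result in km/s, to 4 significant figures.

Δv ≈ 2.335 km/s

r₁ = 6371 + 761.6 = 7132.6 km = 7.1326×10⁶ m.
r₂ = 6371 + 37870 = 44241 km = 4.4241×10⁷ m.
Transfer ellipse a_t = (r₁ + r₂)/2 = 2.569×10⁷ m.
At r₁: circular v_c1 = √(μ/r₁) = 7476 m/s; transfer-perigee v_p = √[μ(2/r₁ − 1/a_t)] = 9811 m/s.
Δv₁ = v_p − v_c1 = 2335 m/s.
= 2.335 km/s.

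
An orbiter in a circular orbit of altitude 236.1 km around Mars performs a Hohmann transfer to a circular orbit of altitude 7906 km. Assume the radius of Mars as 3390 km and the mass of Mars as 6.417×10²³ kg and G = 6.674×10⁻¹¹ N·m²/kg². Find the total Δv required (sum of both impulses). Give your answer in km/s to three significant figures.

μ = GM = 6.674×10⁻¹¹ × 6.417×10²³ = 4.283×10¹³ m³/s².
r₁ = 3390 + 236.1 = 3626.1 km = 3.6261×10⁶ m.
r₂ = 3390 + 7906 = 11296 km = 1.1296×10⁷ m.
Transfer ellipse a_t = (r₁ + r₂)/2 = 7.461×10⁶ m.
At r₁: circular v_c1 = √(μ/r₁) = 3437 m/s; transfer-periapsis v_p = √[μ(2/r₁ − 1/a_t)] = 4229 m/s.
Δv₁ = v_p − v_c1 = 792.0 m/s.
At r₂: circular v_c2 = √(μ/r₂) = 1947 m/s; transfer-apoapsis v_a = √[μ(2/r₂ − 1/a_t)] = 1357 m/s.
Δv₂ = v_c2 − v_a = 589.7 m/s.
Total Δv = Δv₁ + Δv₂ = 1382 m/s = 1.382 km/s.

Δv_total ≈ 1.38 km/s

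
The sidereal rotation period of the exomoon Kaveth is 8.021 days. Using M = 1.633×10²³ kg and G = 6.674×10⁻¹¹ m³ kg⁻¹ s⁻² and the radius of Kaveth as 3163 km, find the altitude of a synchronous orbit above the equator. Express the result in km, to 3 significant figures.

h_sync ≈ 47800 km

μ = GM = 6.674×10⁻¹¹ × 1.633×10²³ = 1.090×10¹³ m³/s².
T = 8.021 days = 6.930×10⁵ s.
A synchronous orbit has period T, so by Kepler's third law a = (μT²/4π²)^(1/3).
μT²/4π² = 1.090×10¹³ × (6.930×10⁵)² / 39.48 = 1.326×10²³ m³.
a = 5.099×10⁷ m = 50992 km.
Altitude h = a − R = 50992 − 3163 = 47829 km.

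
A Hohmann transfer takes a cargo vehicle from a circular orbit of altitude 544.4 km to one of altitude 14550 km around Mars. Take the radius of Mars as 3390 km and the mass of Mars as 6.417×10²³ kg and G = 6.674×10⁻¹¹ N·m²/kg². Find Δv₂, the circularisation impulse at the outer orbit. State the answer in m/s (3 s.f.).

μ = GM = 6.674×10⁻¹¹ × 6.417×10²³ = 4.283×10¹³ m³/s².
r₁ = 3390 + 544.4 = 3934.4 km = 3.9344×10⁶ m.
r₂ = 3390 + 14550 = 17940 km = 1.7940×10⁷ m.
Transfer ellipse a_t = (r₁ + r₂)/2 = 1.094×10⁷ m.
At r₁: circular v_c1 = √(μ/r₁) = 3299 m/s; transfer-periapsis v_p = √[μ(2/r₁ − 1/a_t)] = 4225 m/s.
At r₂: circular v_c2 = √(μ/r₂) = 1545 m/s; transfer-apoapsis v_a = √[μ(2/r₂ − 1/a_t)] = 926.7 m/s.
Δv₂ = v_c2 − v_a = 618.4 m/s.

Δv ≈ 618 m/s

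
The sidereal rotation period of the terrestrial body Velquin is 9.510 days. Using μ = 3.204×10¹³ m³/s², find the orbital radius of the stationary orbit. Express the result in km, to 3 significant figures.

T = 9.510 days = 8.217×10⁵ s.
A synchronous orbit has period T, so by Kepler's third law a = (μT²/4π²)^(1/3).
μT²/4π² = 3.204×10¹³ × (8.217×10⁵)² / 39.48 = 5.479×10²³ m³.
a = 8.183×10⁷ m = 81829 km.

r_sync ≈ 81800 km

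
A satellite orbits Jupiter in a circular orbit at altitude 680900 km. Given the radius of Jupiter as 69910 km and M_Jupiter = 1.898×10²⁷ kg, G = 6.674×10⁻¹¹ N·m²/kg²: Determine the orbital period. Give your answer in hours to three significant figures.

μ = GM = 6.674×10⁻¹¹ × 1.898×10²⁷ = 1.267×10¹⁷ m³/s².
r = 69910 + 680900 = 750810 km = 7.5081×10⁸ m.
Kepler's third law: T = 2π√(r³/μ) = 2π√((7.508×10⁸)³ / 1.267×10¹⁷).
r³/μ = 3.341×10⁹ s², so T = 2π × 5.780×10⁴ = 3.632×10⁵ s.
Converting: 3.632×10⁵ s ÷ 3600 = 100.9 hours.

T ≈ 101 hours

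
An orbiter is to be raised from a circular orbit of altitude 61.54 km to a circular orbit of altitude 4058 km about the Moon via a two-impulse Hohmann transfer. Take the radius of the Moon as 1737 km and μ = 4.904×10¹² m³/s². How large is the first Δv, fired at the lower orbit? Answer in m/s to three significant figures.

r₁ = 1737 + 61.54 = 1798.5 km = 1.7985×10⁶ m.
r₂ = 1737 + 4058 = 5795.0 km = 5.7950×10⁶ m.
Transfer ellipse a_t = (r₁ + r₂)/2 = 3.797×10⁶ m.
At r₁: circular v_c1 = √(μ/r₁) = 1651 m/s; transfer-perilune v_p = √[μ(2/r₁ − 1/a_t)] = 2040 m/s.
Δv₁ = v_p − v_c1 = 388.8 m/s.

Δv ≈ 389 m/s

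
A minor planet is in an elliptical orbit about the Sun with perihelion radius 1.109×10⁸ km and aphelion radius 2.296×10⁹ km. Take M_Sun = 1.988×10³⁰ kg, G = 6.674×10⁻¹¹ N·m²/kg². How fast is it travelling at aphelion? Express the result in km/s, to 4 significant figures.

μ = GM = 6.674×10⁻¹¹ × 1.988×10³⁰ = 1.327×10²⁰ m³/s².
Semi-major axis a = (r_p + r_a)/2 = 1.2034×10⁹ km = 1.203×10¹² m.
Vis-viva: v² = μ(2/r − 1/a) = 1.327×10²⁰ × (8.711×10⁻¹³ − 8.309×10⁻¹³) = 5.325×10⁶ m²/s².
v = 2308 m/s = 2.308 km/s.

v ≈ 2.308 km/s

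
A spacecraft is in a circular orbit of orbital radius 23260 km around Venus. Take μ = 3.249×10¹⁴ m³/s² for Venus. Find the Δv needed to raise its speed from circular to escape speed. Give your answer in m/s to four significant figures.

r = 23260 km = 2.326×10⁷ m.
Circular speed v_c = √(μ/r) = 3737 m/s.
Escape speed v_esc = √(2μ/r) = √2 × v_c = 5285 m/s.
Δv = v_esc − v_c = 1548 m/s.

Δv ≈ 1548 m/s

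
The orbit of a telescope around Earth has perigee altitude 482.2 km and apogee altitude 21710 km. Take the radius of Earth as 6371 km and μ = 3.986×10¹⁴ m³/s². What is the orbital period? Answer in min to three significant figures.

T ≈ 383 min

r_p = 6371 + 482.2 = 6853.2 km = 6.8532×10⁶ m.
r_a = 6371 + 21710 = 28081 km = 2.8081×10⁷ m.
Semi-major axis a = (r_p + r_a)/2 = (6853.2 + 28081)/2 = 17467 km = 1.747×10⁷ m.
By Kepler's third law T = 2π√(a³/μ) = 2π × 3.656×10³ = 2.297×10⁴ s.
= 382.9 min.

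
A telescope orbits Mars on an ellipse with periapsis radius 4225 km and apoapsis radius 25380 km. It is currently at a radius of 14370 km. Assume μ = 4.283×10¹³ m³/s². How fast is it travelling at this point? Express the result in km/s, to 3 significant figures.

v ≈ 1.75 km/s

Semi-major axis a = (r_p + r_a)/2 = 14802 km = 1.480×10⁷ m.
Vis-viva: v² = μ(2/r − 1/a) = 4.283×10¹³ × (1.392×10⁻⁷ − 6.756×10⁻⁸) = 3.068×10⁶ m²/s².
v = 1751 m/s = 1.751 km/s.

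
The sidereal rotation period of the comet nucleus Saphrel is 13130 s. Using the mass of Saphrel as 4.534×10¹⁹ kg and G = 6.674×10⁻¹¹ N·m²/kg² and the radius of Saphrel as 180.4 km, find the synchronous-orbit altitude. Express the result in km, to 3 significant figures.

h_sync ≈ 56.0 km

μ = GM = 6.674×10⁻¹¹ × 4.534×10¹⁹ = 3.026×10⁹ m³/s².
A synchronous orbit has period T, so by Kepler's third law a = (μT²/4π²)^(1/3).
μT²/4π² = 3.026×10⁹ × (1.313×10⁴)² / 39.48 = 1.321×10¹⁶ m³.
a = 2.364×10⁵ m = 236.42 km.
Altitude h = a − R = 236.42 − 180.4 = 56.017 km.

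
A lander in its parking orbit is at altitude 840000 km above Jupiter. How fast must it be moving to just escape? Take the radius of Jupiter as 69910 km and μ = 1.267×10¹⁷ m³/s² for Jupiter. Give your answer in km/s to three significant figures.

v_esc ≈ 16.7 km/s

r = 69910 + 840000 = 909910 km = 9.0991×10⁸ m.
Escape speed v_esc = √(2μ/r) = √(2 × 1.267×10¹⁷ / 9.099×10⁸) = √(2.785×10⁸) = 16690 m/s.
= 16.69 km/s.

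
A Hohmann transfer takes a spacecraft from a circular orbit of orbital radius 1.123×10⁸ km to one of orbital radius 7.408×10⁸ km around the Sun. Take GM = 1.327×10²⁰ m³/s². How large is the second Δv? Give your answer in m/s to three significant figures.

r₁ = 1.123×10⁸ km = 1.123×10¹¹ m.
r₂ = 7.408×10⁸ km = 7.408×10¹¹ m.
Transfer ellipse a_t = (r₁ + r₂)/2 = 4.266×10¹¹ m.
At r₁: circular v_c1 = √(μ/r₁) = 34380 m/s; transfer-perihelion v_p = √[μ(2/r₁ − 1/a_t)] = 45300 m/s.
At r₂: circular v_c2 = √(μ/r₂) = 13380 m/s; transfer-aphelion v_a = √[μ(2/r₂ − 1/a_t)] = 6867 m/s.
Δv₂ = v_c2 − v_a = 6517 m/s.

Δv ≈ 6520 m/s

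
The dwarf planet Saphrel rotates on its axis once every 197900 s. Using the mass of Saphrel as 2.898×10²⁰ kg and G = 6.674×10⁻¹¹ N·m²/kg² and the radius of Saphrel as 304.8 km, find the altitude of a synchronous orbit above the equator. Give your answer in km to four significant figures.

h_sync ≈ 2372 km

μ = GM = 6.674×10⁻¹¹ × 2.898×10²⁰ = 1.934×10¹⁰ m³/s².
A synchronous orbit has period T, so by Kepler's third law a = (μT²/4π²)^(1/3).
μT²/4π² = 1.934×10¹⁰ × (1.979×10⁵)² / 39.48 = 1.919×10¹⁹ m³.
a = 2.677×10⁶ m = 2677.1 km.
Altitude h = a − R = 2677.1 − 304.8 = 2372.3 km.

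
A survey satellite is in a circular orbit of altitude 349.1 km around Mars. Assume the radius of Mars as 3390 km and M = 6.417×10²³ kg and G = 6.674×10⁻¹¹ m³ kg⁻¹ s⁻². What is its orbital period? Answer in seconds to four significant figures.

μ = GM = 6.674×10⁻¹¹ × 6.417×10²³ = 4.283×10¹³ m³/s².
r = 3390 + 349.1 = 3739.1 km = 3.7391×10⁶ m.
Kepler's third law: T = 2π√(r³/μ) = 2π√((3.739×10⁶)³ / 4.283×10¹³).
r³/μ = 1.221×10⁶ s², so T = 2π × 1.105×10³ = 6.942×10³ s.

T ≈ 6942 seconds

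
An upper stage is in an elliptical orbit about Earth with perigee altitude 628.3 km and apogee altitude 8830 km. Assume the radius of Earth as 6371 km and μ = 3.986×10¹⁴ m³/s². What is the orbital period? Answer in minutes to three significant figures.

r_p = 6371 + 628.3 = 6999.3 km = 6.9993×10⁶ m.
r_a = 6371 + 8830 = 15201 km = 1.5201×10⁷ m.
Semi-major axis a = (r_p + r_a)/2 = (6999.3 + 15201)/2 = 11100 km = 1.110×10⁷ m.
By Kepler's third law T = 2π√(a³/μ) = 2π × 1.852×10³ = 1.164×10⁴ s.
= 194.0 minutes.

T ≈ 194 minutes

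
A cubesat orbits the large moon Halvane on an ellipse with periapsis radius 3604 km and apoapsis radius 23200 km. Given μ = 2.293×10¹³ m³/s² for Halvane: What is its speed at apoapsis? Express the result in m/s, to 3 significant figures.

v ≈ 516 m/s

Semi-major axis a = (r_p + r_a)/2 = 13402 km = 1.340×10⁷ m.
Vis-viva: v² = μ(2/r − 1/a) = 2.293×10¹³ × (8.621×10⁻⁸ − 7.462×10⁻⁸) = 2.658×10⁵ m²/s².
v = 515.5 m/s.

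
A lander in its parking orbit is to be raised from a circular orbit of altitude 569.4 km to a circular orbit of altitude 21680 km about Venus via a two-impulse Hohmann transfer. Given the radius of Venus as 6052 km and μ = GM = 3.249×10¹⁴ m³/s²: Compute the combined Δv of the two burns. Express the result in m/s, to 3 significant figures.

Δv_total ≈ 3190 m/s

r₁ = 6052 + 569.4 = 6621.4 km = 6.6214×10⁶ m.
r₂ = 6052 + 21680 = 27732 km = 2.7732×10⁷ m.
Transfer ellipse a_t = (r₁ + r₂)/2 = 1.718×10⁷ m.
At r₁: circular v_c1 = √(μ/r₁) = 7005 m/s; transfer-periapsis v_p = √[μ(2/r₁ − 1/a_t)] = 8901 m/s.
Δv₁ = v_p − v_c1 = 1896 m/s.
At r₂: circular v_c2 = √(μ/r₂) = 3423 m/s; transfer-apoapsis v_a = √[μ(2/r₂ − 1/a_t)] = 2125 m/s.
Δv₂ = v_c2 − v_a = 1298 m/s.
Total Δv = Δv₁ + Δv₂ = 3193 m/s.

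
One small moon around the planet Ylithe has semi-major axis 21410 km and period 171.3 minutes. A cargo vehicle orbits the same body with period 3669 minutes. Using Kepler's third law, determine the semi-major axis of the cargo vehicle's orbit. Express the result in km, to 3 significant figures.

a₂ ≈ 1.65×10⁵ km

Kepler's third law: a³ ∝ T², so a₂ = a₁ (T₂/T₁)^(2/3).
T₂/T₁ = 21.42, (T₂/T₁)^(2/3) = 7.712.
a₂ = 21410 × 7.712 = 1.651×10⁵ km.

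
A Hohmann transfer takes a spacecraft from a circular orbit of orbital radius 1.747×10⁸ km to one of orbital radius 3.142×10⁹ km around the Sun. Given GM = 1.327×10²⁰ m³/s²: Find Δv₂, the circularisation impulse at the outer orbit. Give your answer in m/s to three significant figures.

r₁ = 1.747×10⁸ km = 1.747×10¹¹ m.
r₂ = 3.142×10⁹ km = 3.142×10¹² m.
Transfer ellipse a_t = (r₁ + r₂)/2 = 1.658×10¹² m.
At r₁: circular v_c1 = √(μ/r₁) = 27560 m/s; transfer-perihelion v_p = √[μ(2/r₁ − 1/a_t)] = 37940 m/s.
At r₂: circular v_c2 = √(μ/r₂) = 6499 m/s; transfer-aphelion v_a = √[μ(2/r₂ − 1/a_t)] = 2109 m/s.
Δv₂ = v_c2 − v_a = 4389 m/s.

Δv ≈ 4390 m/s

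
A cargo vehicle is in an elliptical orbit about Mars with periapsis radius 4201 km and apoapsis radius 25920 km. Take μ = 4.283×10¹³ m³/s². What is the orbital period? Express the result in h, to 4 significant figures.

T ≈ 15.59 h

Semi-major axis a = (r_p + r_a)/2 = (4201.0 + 25920)/2 = 15060 km = 1.506×10⁷ m.
By Kepler's third law T = 2π√(a³/μ) = 2π × 8.931×10³ = 5.611×10⁴ s.
= 15.59 h.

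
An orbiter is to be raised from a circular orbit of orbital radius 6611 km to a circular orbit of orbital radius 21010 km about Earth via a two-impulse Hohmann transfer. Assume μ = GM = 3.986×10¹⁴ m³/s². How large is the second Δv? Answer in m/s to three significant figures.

r₁ = 6611 km = 6.611×10⁶ m.
r₂ = 21010 km = 2.101×10⁷ m.
Transfer ellipse a_t = (r₁ + r₂)/2 = 1.381×10⁷ m.
At r₁: circular v_c1 = √(μ/r₁) = 7765 m/s; transfer-perigee v_p = √[μ(2/r₁ − 1/a_t)] = 9577 m/s.
At r₂: circular v_c2 = √(μ/r₂) = 4356 m/s; transfer-apogee v_a = √[μ(2/r₂ − 1/a_t)] = 3014 m/s.
Δv₂ = v_c2 − v_a = 1342 m/s.

Δv ≈ 1340 m/s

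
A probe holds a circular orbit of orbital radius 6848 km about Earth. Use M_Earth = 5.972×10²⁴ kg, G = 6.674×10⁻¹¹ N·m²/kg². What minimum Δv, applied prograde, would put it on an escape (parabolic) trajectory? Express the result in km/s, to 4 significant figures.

μ = GM = 6.674×10⁻¹¹ × 5.972×10²⁴ = 3.986×10¹⁴ m³/s².
r = 6848 km = 6.848×10⁶ m.
Circular speed v_c = √(μ/r) = 7629 m/s.
Escape speed v_esc = √(2μ/r) = √2 × v_c = 10790 m/s.
Δv = v_esc − v_c = 3160 m/s = 3.160 km/s.

Δv ≈ 3.160 km/s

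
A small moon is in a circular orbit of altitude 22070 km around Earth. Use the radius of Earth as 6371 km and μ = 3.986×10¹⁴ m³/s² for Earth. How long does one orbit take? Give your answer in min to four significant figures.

r = 6371 + 22070 = 28441 km = 2.8441×10⁷ m.
Kepler's third law: T = 2π√(r³/μ) = 2π√((2.844×10⁷)³ / 3.986×10¹⁴).
r³/μ = 5.772×10⁷ s², so T = 2π × 7.597×10³ = 4.773×10⁴ s.
Converting: 4.773×10⁴ s ÷ 60.00 = 795.6 min.

T ≈ 795.6 min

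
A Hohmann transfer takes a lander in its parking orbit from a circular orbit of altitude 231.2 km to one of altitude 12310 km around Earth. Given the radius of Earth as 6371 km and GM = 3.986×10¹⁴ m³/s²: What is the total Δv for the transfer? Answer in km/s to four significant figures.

r₁ = 6371 + 231.2 = 6602.2 km = 6.6022×10⁶ m.
r₂ = 6371 + 12310 = 18681 km = 1.8681×10⁷ m.
Transfer ellipse a_t = (r₁ + r₂)/2 = 1.264×10⁷ m.
At r₁: circular v_c1 = √(μ/r₁) = 7770 m/s; transfer-perigee v_p = √[μ(2/r₁ − 1/a_t)] = 9445 m/s.
Δv₁ = v_p − v_c1 = 1675 m/s.
At r₂: circular v_c2 = √(μ/r₂) = 4619 m/s; transfer-apogee v_a = √[μ(2/r₂ − 1/a_t)] = 3338 m/s.
Δv₂ = v_c2 − v_a = 1281 m/s.
Total Δv = Δv₁ + Δv₂ = 2956 m/s = 2.956 km/s.

Δv_total ≈ 2.956 km/s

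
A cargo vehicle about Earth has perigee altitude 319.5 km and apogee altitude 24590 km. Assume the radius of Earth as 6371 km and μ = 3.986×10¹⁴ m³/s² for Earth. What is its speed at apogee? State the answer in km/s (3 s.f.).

r_p = 6371 + 319.5 = 6690.5 km = 6.6905×10⁶ m.
r_a = 6371 + 24590 = 30961 km = 3.0961×10⁷ m.
Semi-major axis a = (r_p + r_a)/2 = 18826 km = 1.883×10⁷ m.
Vis-viva: v² = μ(2/r − 1/a) = 3.986×10¹⁴ × (6.460×10⁻⁸ − 5.312×10⁻⁸) = 4.575×10⁶ m²/s².
v = 2139 m/s = 2.139 km/s.

v ≈ 2.14 km/s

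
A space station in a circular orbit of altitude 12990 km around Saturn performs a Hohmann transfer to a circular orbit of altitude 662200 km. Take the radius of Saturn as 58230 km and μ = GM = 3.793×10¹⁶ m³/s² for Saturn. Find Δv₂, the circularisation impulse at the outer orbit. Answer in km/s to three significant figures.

Δv ≈ 4.18 km/s

r₁ = 58230 + 12990 = 71220 km = 7.1220×10⁷ m.
r₂ = 58230 + 662200 = 720430 km = 7.2043×10⁸ m.
Transfer ellipse a_t = (r₁ + r₂)/2 = 3.958×10⁸ m.
At r₁: circular v_c1 = √(μ/r₁) = 23080 m/s; transfer-perikrone v_p = √[μ(2/r₁ − 1/a_t)] = 31130 m/s.
At r₂: circular v_c2 = √(μ/r₂) = 7256 m/s; transfer-apokrone v_a = √[μ(2/r₂ − 1/a_t)] = 3078 m/s.
Δv₂ = v_c2 − v_a = 4178 m/s.
= 4.178 km/s.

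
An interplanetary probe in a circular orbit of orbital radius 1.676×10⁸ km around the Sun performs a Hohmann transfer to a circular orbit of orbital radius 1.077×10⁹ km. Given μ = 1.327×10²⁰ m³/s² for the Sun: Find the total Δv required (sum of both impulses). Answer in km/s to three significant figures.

r₁ = 1.676×10⁸ km = 1.676×10¹¹ m.
r₂ = 1.077×10⁹ km = 1.077×10¹² m.
Transfer ellipse a_t = (r₁ + r₂)/2 = 6.223×10¹¹ m.
At r₁: circular v_c1 = √(μ/r₁) = 28140 m/s; transfer-perihelion v_p = √[μ(2/r₁ − 1/a_t)] = 37020 m/s.
Δv₁ = v_p − v_c1 = 8879 m/s.
At r₂: circular v_c2 = √(μ/r₂) = 11100 m/s; transfer-aphelion v_a = √[μ(2/r₂ − 1/a_t)] = 5761 m/s.
Δv₂ = v_c2 − v_a = 5340 m/s.
Total Δv = Δv₁ + Δv₂ = 14220 m/s = 14.22 km/s.

Δv_total ≈ 14.2 km/s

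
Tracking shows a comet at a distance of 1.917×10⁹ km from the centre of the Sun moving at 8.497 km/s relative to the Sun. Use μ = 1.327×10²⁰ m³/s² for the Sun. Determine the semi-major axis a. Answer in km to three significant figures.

r = 1.917×10¹² m.
Vis-viva rearranged: 1/a = 2/r − v²/μ = 1.043×10⁻¹² − 5.441×10⁻¹³ = 4.992×10⁻¹³ m⁻¹.
a = 2.003×10¹² m = 2.0031×10⁹ km.

a ≈ 2.00×10⁹ km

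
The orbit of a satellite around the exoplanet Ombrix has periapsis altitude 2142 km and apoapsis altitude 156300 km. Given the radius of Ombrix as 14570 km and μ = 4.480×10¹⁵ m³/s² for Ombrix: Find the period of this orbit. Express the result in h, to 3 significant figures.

r_p = 14570 + 2142 = 16712 km = 1.6712×10⁷ m.
r_a = 14570 + 156300 = 170870 km = 1.7087×10⁸ m.
Semi-major axis a = (r_p + r_a)/2 = (16712 + 1.7087×10⁵)/2 = 93791 km = 9.379×10⁷ m.
By Kepler's third law T = 2π√(a³/μ) = 2π × 1.357×10⁴ = 8.527×10⁴ s.
= 23.69 h.

T ≈ 23.7 h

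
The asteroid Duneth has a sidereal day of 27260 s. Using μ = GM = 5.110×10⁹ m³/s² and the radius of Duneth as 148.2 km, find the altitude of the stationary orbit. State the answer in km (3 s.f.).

A synchronous orbit has period T, so by Kepler's third law a = (μT²/4π²)^(1/3).
μT²/4π² = 5.110×10⁹ × (2.726×10⁴)² / 39.48 = 9.619×10¹⁶ m³.
a = 4.582×10⁵ m = 458.18 km.
Altitude h = a − R = 458.18 − 148.2 = 309.98 km.

h_sync ≈ 310 km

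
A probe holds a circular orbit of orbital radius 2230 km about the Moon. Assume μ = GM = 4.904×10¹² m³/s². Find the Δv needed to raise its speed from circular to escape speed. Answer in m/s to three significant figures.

r = 2230 km = 2.230×10⁶ m.
Circular speed v_c = √(μ/r) = 1483 m/s.
Escape speed v_esc = √(2μ/r) = √2 × v_c = 2097 m/s.
Δv = v_esc − v_c = 614.3 m/s.

Δv ≈ 614 m/s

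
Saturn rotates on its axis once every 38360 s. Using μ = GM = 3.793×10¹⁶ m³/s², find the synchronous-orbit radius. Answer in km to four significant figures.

r_sync ≈ 1.122×10⁵ km

A synchronous orbit has period T, so by Kepler's third law a = (μT²/4π²)^(1/3).
μT²/4π² = 3.793×10¹⁶ × (3.836×10⁴)² / 39.48 = 1.414×10²⁴ m³.
a = 1.122×10⁸ m = 1.1223×10⁵ km.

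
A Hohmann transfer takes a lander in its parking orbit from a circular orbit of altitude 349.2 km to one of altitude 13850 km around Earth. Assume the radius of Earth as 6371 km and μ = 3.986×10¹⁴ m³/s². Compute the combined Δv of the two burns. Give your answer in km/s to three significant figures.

r₁ = 6371 + 349.2 = 6720.2 km = 6.7202×10⁶ m.
r₂ = 6371 + 13850 = 20221 km = 2.0221×10⁷ m.
Transfer ellipse a_t = (r₁ + r₂)/2 = 1.347×10⁷ m.
At r₁: circular v_c1 = √(μ/r₁) = 7702 m/s; transfer-perigee v_p = √[μ(2/r₁ − 1/a_t)] = 9436 m/s.
Δv₁ = v_p − v_c1 = 1734 m/s.
At r₂: circular v_c2 = √(μ/r₂) = 4440 m/s; transfer-apogee v_a = √[μ(2/r₂ − 1/a_t)] = 3136 m/s.
Δv₂ = v_c2 − v_a = 1304 m/s.
Total Δv = Δv₁ + Δv₂ = 3038 m/s = 3.038 km/s.

Δv_total ≈ 3.04 km/s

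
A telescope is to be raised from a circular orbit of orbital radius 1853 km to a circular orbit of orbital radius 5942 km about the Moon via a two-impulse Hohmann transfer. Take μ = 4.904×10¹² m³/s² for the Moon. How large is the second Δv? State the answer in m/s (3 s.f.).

Δv ≈ 282 m/s

r₁ = 1853 km = 1.853×10⁶ m.
r₂ = 5942 km = 5.942×10⁶ m.
Transfer ellipse a_t = (r₁ + r₂)/2 = 3.898×10⁶ m.
At r₁: circular v_c1 = √(μ/r₁) = 1627 m/s; transfer-perilune v_p = √[μ(2/r₁ − 1/a_t)] = 2009 m/s.
At r₂: circular v_c2 = √(μ/r₂) = 908.5 m/s; transfer-apolune v_a = √[μ(2/r₂ − 1/a_t)] = 626.4 m/s.
Δv₂ = v_c2 − v_a = 282.1 m/s.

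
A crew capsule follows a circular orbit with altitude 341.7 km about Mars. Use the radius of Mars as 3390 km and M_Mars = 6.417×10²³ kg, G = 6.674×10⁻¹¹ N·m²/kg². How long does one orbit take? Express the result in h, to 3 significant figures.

μ = GM = 6.674×10⁻¹¹ × 6.417×10²³ = 4.283×10¹³ m³/s².
r = 3390 + 341.7 = 3731.7 km = 3.7317×10⁶ m.
Kepler's third law: T = 2π√(r³/μ) = 2π√((3.732×10⁶)³ / 4.283×10¹³).
r³/μ = 1.213×10⁶ s², so T = 2π × 1.102×10³ = 6.921×10³ s.
Converting: 6.921×10³ s ÷ 3600 = 1.923 h.

T ≈ 1.92 h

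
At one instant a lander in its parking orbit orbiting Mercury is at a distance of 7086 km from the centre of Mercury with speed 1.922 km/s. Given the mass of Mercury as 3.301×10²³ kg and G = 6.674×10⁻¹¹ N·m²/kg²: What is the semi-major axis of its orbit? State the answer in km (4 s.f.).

a ≈ 8728 km

μ = GM = 6.674×10⁻¹¹ × 3.301×10²³ = 2.203×10¹³ m³/s².
r = 7.086×10⁶ m.
Vis-viva rearranged: 1/a = 2/r − v²/μ = 2.822×10⁻⁷ − 1.677×10⁻⁷ = 1.146×10⁻⁷ m⁻¹.
a = 8.728×10⁶ m = 8728.4 km.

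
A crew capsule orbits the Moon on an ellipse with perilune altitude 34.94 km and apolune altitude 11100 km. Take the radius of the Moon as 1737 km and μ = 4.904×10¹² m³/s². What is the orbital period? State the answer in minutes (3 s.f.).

r_p = 1737 + 34.94 = 1771.9 km = 1.7719×10⁶ m.
r_a = 1737 + 11100 = 12837 km = 1.2837×10⁷ m.
Semi-major axis a = (r_p + r_a)/2 = (1771.9 + 12837)/2 = 7304.5 km = 7.304×10⁶ m.
By Kepler's third law T = 2π√(a³/μ) = 2π × 8.915×10³ = 5.601×10⁴ s.
= 933.5 minutes.

T ≈ 934 minutes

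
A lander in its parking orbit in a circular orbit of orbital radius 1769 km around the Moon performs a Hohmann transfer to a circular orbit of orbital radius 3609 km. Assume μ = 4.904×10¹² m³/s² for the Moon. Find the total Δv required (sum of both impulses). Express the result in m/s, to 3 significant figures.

Δv_total ≈ 484 m/s

r₁ = 1769 km = 1.769×10⁶ m.
r₂ = 3609 km = 3.609×10⁶ m.
Transfer ellipse a_t = (r₁ + r₂)/2 = 2.689×10⁶ m.
At r₁: circular v_c1 = √(μ/r₁) = 1665 m/s; transfer-perilune v_p = √[μ(2/r₁ − 1/a_t)] = 1929 m/s.
Δv₁ = v_p − v_c1 = 263.9 m/s.
At r₂: circular v_c2 = √(μ/r₂) = 1166 m/s; transfer-apolune v_a = √[μ(2/r₂ − 1/a_t)] = 945.5 m/s.
Δv₂ = v_c2 − v_a = 220.2 m/s.
Total Δv = Δv₁ + Δv₂ = 484.1 m/s.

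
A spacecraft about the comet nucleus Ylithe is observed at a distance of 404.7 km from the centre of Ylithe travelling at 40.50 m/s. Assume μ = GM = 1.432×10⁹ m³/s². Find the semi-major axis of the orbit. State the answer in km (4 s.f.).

r = 4.047×10⁵ m.
Specific orbital energy ε = v²/2 − μ/r = (40.50)²/2 − 1.432×10⁹/4.047×10⁵ = -2.718×10³ J/kg.
Since ε = −μ/(2a), a = −μ/(2ε) = 2.634×10⁵ m = 263.40 km.

a ≈ 263.4 km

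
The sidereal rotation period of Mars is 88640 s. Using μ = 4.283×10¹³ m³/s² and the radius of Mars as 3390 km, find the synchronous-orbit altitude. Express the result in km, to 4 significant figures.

h_sync ≈ 17040 km

A synchronous orbit has period T, so by Kepler's third law a = (μT²/4π²)^(1/3).
μT²/4π² = 4.283×10¹³ × (8.864×10⁴)² / 39.48 = 8.524×10²¹ m³.
a = 2.043×10⁷ m = 20428 km.
Altitude h = a − R = 20428 − 3390 = 17038 km.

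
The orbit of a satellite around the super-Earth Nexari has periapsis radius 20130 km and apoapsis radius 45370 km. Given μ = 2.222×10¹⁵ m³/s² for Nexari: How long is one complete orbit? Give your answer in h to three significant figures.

Semi-major axis a = (r_p + r_a)/2 = (20130 + 45370)/2 = 32750 km = 3.275×10⁷ m.
By Kepler's third law T = 2π√(a³/μ) = 2π × 3.976×10³ = 2.498×10⁴ s.
= 6.939 h.

T ≈ 6.94 h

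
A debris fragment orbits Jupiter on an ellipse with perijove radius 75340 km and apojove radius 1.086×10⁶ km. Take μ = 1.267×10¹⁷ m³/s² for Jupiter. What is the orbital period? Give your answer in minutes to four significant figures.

Semi-major axis a = (r_p + r_a)/2 = (75340 + 1.0860×10⁶)/2 = 5.8067×10⁵ km = 5.807×10⁸ m.
By Kepler's third law T = 2π√(a³/μ) = 2π × 3.931×10⁴ = 2.470×10⁵ s.
= 4117 minutes.

T ≈ 4117 minutes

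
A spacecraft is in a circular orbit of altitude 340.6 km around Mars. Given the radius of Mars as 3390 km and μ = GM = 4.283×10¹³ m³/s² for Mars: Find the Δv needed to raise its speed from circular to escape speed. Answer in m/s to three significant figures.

r = 3390 + 340.6 = 3730.6 km = 3.7306×10⁶ m.
Circular speed v_c = √(μ/r) = 3388 m/s.
Escape speed v_esc = √(2μ/r) = √2 × v_c = 4792 m/s.
Δv = v_esc − v_c = 1403 m/s.

Δv ≈ 1400 m/s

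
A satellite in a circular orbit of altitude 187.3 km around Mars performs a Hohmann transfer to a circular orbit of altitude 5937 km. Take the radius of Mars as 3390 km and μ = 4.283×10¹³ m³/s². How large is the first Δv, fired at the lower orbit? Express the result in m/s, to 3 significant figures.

r₁ = 3390 + 187.3 = 3577.3 km = 3.5773×10⁶ m.
r₂ = 3390 + 5937 = 9327.0 km = 9.3270×10⁶ m.
Transfer ellipse a_t = (r₁ + r₂)/2 = 6.452×10⁶ m.
At r₁: circular v_c1 = √(μ/r₁) = 3460 m/s; transfer-periapsis v_p = √[μ(2/r₁ − 1/a_t)] = 4160 m/s.
Δv₁ = v_p − v_c1 = 700.0 m/s.

Δv ≈ 700 m/s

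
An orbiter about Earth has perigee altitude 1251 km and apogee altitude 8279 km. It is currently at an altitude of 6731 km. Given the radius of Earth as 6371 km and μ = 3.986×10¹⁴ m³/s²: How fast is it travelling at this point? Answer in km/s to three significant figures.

v ≈ 5.01 km/s

r_p = 6371 + 1251 = 7622.0 km = 7.6220×10⁶ m.
r_a = 6371 + 8279 = 14650 km = 1.4650×10⁷ m.
r = 6371 + 6731 = 13102 km = 1.310×10⁷ m.
Semi-major axis a = (r_p + r_a)/2 = 11136 km = 1.114×10⁷ m.
Vis-viva: v² = μ(2/r − 1/a) = 3.986×10¹⁴ × (1.526×10⁻⁷ − 8.980×10⁻⁸) = 2.505×10⁷ m²/s².
v = 5005 m/s = 5.005 km/s.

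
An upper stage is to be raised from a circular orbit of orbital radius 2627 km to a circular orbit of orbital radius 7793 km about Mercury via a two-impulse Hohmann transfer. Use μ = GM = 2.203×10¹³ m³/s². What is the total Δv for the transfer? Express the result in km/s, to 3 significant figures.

Δv_total ≈ 1.13 km/s

r₁ = 2627 km = 2.627×10⁶ m.
r₂ = 7793 km = 7.793×10⁶ m.
Transfer ellipse a_t = (r₁ + r₂)/2 = 5.210×10⁶ m.
At r₁: circular v_c1 = √(μ/r₁) = 2896 m/s; transfer-periherm v_p = √[μ(2/r₁ − 1/a_t)] = 3542 m/s.
Δv₁ = v_p − v_c1 = 645.8 m/s.
At r₂: circular v_c2 = √(μ/r₂) = 1681 m/s; transfer-apoherm v_a = √[μ(2/r₂ − 1/a_t)] = 1194 m/s.
Δv₂ = v_c2 − v_a = 487.4 m/s.
Total Δv = Δv₁ + Δv₂ = 1133 m/s = 1.133 km/s.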